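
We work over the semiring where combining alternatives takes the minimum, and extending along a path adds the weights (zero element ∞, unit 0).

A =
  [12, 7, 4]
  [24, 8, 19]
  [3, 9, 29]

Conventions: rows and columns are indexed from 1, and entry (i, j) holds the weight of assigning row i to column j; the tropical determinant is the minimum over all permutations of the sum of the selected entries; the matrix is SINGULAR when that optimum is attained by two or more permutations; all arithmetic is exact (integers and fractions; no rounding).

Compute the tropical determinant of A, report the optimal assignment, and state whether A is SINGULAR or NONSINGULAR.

σ = (1, 2, 3): 12 + 8 + 29 = 49
σ = (1, 3, 2): 12 + 19 + 9 = 40
σ = (2, 1, 3): 7 + 24 + 29 = 60
σ = (2, 3, 1): 7 + 19 + 3 = 29
σ = (3, 1, 2): 4 + 24 + 9 = 37
σ = (3, 2, 1): 4 + 8 + 3 = 15
Optimal value attained by: σ = (3, 2, 1).
Answer: det⊕(A) = 15; verdict: NONSINGULAR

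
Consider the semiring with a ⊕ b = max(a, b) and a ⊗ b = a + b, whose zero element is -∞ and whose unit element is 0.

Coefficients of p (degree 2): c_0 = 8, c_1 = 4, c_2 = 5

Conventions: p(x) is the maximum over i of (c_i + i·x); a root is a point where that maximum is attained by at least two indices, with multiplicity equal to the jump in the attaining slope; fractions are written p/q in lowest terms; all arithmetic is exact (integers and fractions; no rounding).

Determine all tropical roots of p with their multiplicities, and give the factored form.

hull edge (i=0, c=8) to (i=2, c=5): slope -3/2, span 2
Factored form: p(x) = 5 ⊗ (x ⊕ 3/2) ⊗ (x ⊕ 3/2)
Answer: roots = 3/2 (mult 2)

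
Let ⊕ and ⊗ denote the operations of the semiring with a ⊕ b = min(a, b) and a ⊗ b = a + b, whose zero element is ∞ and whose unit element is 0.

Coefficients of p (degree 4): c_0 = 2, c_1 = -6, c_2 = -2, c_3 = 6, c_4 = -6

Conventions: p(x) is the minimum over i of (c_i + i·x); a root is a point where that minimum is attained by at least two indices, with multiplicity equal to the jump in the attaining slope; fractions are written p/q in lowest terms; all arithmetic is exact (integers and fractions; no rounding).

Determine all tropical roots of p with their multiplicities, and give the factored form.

hull edge (i=0, c=2) to (i=1, c=-6): slope -8, span 1
hull edge (i=1, c=-6) to (i=4, c=-6): slope 0, span 3
Factored form: p(x) = -6 ⊗ (x ⊕ 0) ⊗ (x ⊕ 0) ⊗ (x ⊕ 0) ⊗ (x ⊕ 8)
Answer: roots = 0 (mult 3), 8 (mult 1)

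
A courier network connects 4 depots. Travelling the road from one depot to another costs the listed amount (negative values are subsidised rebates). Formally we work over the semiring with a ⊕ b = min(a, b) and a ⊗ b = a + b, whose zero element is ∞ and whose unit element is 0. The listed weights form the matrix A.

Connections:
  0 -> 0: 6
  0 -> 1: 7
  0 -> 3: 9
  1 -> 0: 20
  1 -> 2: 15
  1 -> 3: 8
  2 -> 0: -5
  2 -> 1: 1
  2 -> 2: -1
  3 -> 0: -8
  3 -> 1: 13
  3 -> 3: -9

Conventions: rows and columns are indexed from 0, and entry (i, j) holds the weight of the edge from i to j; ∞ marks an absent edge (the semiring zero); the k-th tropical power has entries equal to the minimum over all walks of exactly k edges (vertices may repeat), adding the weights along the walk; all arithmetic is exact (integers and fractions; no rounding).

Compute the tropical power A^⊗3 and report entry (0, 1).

A^⊗2:
  [1, 13, 22, 0]
  [0, 16, 14, -1]
  [-6, 0, -2, 4]
  [-17, -1, 28, -18]
A^⊗3:
  [-8, 8, 21, -9]
  [-9, 7, 13, -10]
  [-7, -1, -3, -5]
  [-26, -10, 14, -27]
Key observation: the optimum is the walk 0->3->0->1, with weight 9 + (-8) + 7 = 8.
Optimal value attained by: walk 0->3->0->1.
Answer: (A^⊗3)[0][1] = 8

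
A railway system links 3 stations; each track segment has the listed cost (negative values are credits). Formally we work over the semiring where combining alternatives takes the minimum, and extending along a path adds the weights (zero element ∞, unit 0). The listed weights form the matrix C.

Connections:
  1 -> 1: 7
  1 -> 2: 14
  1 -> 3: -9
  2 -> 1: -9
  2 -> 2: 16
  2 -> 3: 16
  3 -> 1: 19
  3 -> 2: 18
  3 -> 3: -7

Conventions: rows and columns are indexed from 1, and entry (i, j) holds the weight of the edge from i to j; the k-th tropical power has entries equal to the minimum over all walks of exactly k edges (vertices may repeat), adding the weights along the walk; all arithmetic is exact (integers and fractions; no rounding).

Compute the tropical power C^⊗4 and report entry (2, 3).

C^⊗2:
  [5, 9, -16]
  [-2, 5, -18]
  [9, 11, -14]
C^⊗3:
  [0, 2, -23]
  [-4, 0, -25]
  [2, 4, -21]
C^⊗4:
  [-7, -5, -30]
  [-9, -7, -32]
  [-5, -3, -28]
Key observation: the optimum is the walk 2->1->3->3->3, with weight (-9) + (-9) + (-7) + (-7) = -32.
Optimal value attained by: walk 2->1->3->3->3.
Answer: (C^⊗4)[2][3] = -32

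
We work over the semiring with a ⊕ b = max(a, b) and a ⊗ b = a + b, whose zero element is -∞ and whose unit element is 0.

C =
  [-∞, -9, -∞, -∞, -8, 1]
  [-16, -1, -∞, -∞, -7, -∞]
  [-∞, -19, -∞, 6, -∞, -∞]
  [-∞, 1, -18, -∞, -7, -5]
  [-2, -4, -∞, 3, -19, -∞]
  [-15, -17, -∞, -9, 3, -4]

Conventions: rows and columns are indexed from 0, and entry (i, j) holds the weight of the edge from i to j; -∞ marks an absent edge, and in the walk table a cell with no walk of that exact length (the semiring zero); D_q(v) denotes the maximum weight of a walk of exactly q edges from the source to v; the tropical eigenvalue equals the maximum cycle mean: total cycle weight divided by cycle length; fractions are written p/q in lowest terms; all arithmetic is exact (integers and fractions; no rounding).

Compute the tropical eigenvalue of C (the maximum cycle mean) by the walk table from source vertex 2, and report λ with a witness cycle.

q=0: [-∞, -∞, 0, -∞, -∞, -∞]
q=1: [-∞, -19, -∞, 6, -∞, -∞]
q=2: [-35, 7, -12, -∞, -1, 1]
q=3: [-3, 6, -∞, 2, 4, -3]
q=4: [2, 5, -16, 7, 0, -2]
q=5: [-2, 8, -11, 3, 1, 3]
q=6: [-1, 7, -15, 4, 6, -1]
Optimal cycle mean attained by: cycle 0->5->4->0, total 1 + 3 + (-2), length 3.
Answer: λ = 2/3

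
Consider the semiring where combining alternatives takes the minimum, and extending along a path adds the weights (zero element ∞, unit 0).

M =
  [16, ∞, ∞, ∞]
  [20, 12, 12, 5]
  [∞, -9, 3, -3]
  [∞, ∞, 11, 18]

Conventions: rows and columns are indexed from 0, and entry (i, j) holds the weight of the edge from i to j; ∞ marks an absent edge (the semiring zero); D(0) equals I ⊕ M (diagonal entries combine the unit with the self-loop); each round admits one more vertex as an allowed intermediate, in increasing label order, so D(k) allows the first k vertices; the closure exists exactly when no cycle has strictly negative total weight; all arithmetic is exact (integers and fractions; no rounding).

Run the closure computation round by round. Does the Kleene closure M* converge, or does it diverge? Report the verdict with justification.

D(0):
  [0, ∞, ∞, ∞]
  [20, 0, 12, 5]
  [∞, -9, 0, -3]
  [∞, ∞, 11, 0]
D(1):
  [0, ∞, ∞, ∞]
  [20, 0, 12, 5]
  [∞, -9, 0, -3]
  [∞, ∞, 11, 0]
D(2):
  [0, ∞, ∞, ∞]
  [20, 0, 12, 5]
  [11, -9, 0, -4]
  [∞, ∞, 11, 0]
D(3):
  [0, ∞, ∞, ∞]
  [20, 0, 12, 5]
  [11, -9, 0, -4]
  [22, 2, 11, 0]
D(4):
  [0, ∞, ∞, ∞]
  [20, 0, 12, 5]
  [11, -9, 0, -4]
  [22, 2, 11, 0]
Key observation: every diagonal entry stays at the unit through all rounds, so no improving cycle exists.
Answer: CONVERGES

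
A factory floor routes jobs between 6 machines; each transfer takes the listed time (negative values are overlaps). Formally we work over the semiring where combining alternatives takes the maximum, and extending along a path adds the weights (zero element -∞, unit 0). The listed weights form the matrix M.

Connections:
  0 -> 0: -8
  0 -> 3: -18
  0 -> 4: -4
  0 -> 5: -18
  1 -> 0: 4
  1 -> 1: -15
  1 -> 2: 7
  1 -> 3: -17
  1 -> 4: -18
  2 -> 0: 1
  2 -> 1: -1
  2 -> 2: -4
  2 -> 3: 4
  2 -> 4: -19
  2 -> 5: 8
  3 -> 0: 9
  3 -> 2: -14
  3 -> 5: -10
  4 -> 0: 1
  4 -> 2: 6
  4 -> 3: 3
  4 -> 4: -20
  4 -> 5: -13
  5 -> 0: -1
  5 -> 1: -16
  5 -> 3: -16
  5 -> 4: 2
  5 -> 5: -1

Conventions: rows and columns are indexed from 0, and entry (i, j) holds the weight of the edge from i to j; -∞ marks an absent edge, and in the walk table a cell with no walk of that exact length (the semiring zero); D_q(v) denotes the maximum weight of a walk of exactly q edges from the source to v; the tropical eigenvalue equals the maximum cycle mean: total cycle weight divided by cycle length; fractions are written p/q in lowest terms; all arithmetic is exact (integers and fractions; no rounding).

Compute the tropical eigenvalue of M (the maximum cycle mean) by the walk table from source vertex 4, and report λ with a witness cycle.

q=0: [-∞, -∞, -∞, -∞, 0, -∞]
q=1: [1, -∞, 6, 3, -20, -13]
q=2: [12, 5, 2, 10, -3, 14]
q=3: [19, 1, 12, 6, 16, 13]
q=4: [17, 11, 22, 19, 15, 20]
q=5: [28, 21, 21, 26, 22, 30]
q=6: [35, 20, 28, 25, 32, 29]
Optimal cycle mean attained by: cycle 2->5->4->2, total 8 + 2 + 6, length 3.
Answer: λ = 16/3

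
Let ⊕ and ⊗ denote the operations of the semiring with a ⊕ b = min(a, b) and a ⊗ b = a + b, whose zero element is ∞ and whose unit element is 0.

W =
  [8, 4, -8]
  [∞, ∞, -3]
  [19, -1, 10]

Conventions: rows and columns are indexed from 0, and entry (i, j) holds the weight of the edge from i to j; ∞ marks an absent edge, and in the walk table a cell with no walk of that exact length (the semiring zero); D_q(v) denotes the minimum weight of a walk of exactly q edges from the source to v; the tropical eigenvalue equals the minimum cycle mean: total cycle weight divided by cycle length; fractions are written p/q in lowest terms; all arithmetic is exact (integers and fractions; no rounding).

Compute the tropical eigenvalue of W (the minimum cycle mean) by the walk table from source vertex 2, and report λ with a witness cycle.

q=0: [∞, ∞, 0]
q=1: [19, -1, 10]
q=2: [27, 9, -4]
q=3: [15, -5, 6]
Optimal cycle mean attained by: cycle 1->2->1, total (-3) + (-1), length 2.
Answer: λ = -2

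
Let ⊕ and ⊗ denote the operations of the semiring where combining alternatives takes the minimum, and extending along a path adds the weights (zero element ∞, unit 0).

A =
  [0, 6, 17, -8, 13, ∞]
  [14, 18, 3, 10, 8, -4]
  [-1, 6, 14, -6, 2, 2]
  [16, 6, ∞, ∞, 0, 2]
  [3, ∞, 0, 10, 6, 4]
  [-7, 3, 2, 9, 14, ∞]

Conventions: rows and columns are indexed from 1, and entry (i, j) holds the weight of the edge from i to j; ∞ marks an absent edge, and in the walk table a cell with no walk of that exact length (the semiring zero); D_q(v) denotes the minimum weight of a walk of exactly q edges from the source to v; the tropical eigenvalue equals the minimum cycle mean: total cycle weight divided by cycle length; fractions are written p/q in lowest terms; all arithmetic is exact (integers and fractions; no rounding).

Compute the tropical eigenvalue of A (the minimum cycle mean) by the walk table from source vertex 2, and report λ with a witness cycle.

q=0: [∞, 0, ∞, ∞, ∞, ∞]
q=1: [14, 18, 3, 10, 8, -4]
q=2: [-11, -1, -2, -3, 5, 5]
q=3: [-11, -5, 2, -19, -3, -5]
q=4: [-12, -13, -3, -19, -19, -17]
q=5: [-24, -14, -19, -20, -19, -17]
q=6: [-24, -18, -19, -32, -20, -18]
Optimal cycle mean attained by: cycle 1->4->6->1, total (-8) + 2 + (-7), length 3.
Answer: λ = -13/3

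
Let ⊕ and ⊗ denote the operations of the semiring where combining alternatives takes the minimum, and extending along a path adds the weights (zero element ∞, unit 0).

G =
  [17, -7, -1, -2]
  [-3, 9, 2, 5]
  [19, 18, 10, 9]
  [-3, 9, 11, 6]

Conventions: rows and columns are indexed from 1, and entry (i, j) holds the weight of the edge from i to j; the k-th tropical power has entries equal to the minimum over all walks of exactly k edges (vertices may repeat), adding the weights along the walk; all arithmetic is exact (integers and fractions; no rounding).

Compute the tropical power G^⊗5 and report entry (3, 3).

G^⊗2:
  [-10, 2, -5, -2]
  [2, -10, -4, -5]
  [6, 12, 18, 15]
  [3, -10, -4, -5]
G^⊗3:
  [-5, -17, -11, -12]
  [-13, -5, -8, -5]
  [9, -1, 5, 4]
  [-13, -4, -8, -5]
G^⊗4:
  [-20, -12, -15, -12]
  [-8, -20, -14, -15]
  [-4, 2, 1, 4]
  [-8, -20, -14, -15]
G^⊗5:
  [-15, -27, -21, -22]
  [-23, -15, -18, -15]
  [-1, -11, -5, -6]
  [-23, -15, -18, -15]
Key observation: the optimum is the walk 3->4->1->2->1->3, with weight 9 + (-3) + (-7) + (-3) + (-1) = -5.
Optimal value attained by: walk 3->4->1->2->1->3.
Answer: (G^⊗5)[3][3] = -5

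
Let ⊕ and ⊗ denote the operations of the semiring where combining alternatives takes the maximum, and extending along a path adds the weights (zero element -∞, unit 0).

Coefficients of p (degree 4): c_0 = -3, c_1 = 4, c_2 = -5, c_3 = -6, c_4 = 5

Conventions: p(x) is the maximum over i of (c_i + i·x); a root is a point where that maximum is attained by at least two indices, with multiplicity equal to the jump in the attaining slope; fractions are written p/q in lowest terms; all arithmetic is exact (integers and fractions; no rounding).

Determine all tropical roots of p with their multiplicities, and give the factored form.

hull edge (i=0, c=-3) to (i=1, c=4): slope 7, span 1
hull edge (i=1, c=4) to (i=4, c=5): slope 1/3, span 3
Factored form: p(x) = 5 ⊗ (x ⊕ (-7)) ⊗ (x ⊕ (-1/3)) ⊗ (x ⊕ (-1/3)) ⊗ (x ⊕ (-1/3))
Answer: roots = -7 (mult 1), -1/3 (mult 3)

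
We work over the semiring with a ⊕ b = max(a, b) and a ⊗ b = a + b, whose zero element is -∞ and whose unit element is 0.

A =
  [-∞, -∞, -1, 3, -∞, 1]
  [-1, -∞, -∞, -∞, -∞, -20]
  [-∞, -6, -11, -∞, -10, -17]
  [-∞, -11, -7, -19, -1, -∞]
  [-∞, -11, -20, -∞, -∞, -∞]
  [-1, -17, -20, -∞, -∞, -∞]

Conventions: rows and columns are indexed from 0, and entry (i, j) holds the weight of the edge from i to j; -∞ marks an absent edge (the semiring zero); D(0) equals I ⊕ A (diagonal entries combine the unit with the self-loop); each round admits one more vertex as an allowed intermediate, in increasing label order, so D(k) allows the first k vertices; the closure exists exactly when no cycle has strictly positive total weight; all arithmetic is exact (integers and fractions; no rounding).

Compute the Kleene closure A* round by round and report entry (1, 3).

D(0):
  [0, -∞, -1, 3, -∞, 1]
  [-1, 0, -∞, -∞, -∞, -20]
  [-∞, -6, 0, -∞, -10, -17]
  [-∞, -11, -7, 0, -1, -∞]
  [-∞, -11, -20, -∞, 0, -∞]
  [-1, -17, -20, -∞, -∞, 0]
D(1):
  [0, -∞, -1, 3, -∞, 1]
  [-1, 0, -2, 2, -∞, 0]
  [-∞, -6, 0, -∞, -10, -17]
  [-∞, -11, -7, 0, -1, -∞]
  [-∞, -11, -20, -∞, 0, -∞]
  [-1, -17, -2, 2, -∞, 0]
D(2):
  [0, -∞, -1, 3, -∞, 1]
  [-1, 0, -2, 2, -∞, 0]
  [-7, -6, 0, -4, -10, -6]
  [-12, -11, -7, 0, -1, -11]
  [-12, -11, -13, -9, 0, -11]
  [-1, -17, -2, 2, -∞, 0]
D(3):
  [0, -7, -1, 3, -11, 1]
  [-1, 0, -2, 2, -12, 0]
  [-7, -6, 0, -4, -10, -6]
  [-12, -11, -7, 0, -1, -11]
  [-12, -11, -13, -9, 0, -11]
  [-1, -8, -2, 2, -12, 0]
D(4):
  [0, -7, -1, 3, 2, 1]
  [-1, 0, -2, 2, 1, 0]
  [-7, -6, 0, -4, -5, -6]
  [-12, -11, -7, 0, -1, -11]
  [-12, -11, -13, -9, 0, -11]
  [-1, -8, -2, 2, 1, 0]
D(5):
  [0, -7, -1, 3, 2, 1]
  [-1, 0, -2, 2, 1, 0]
  [-7, -6, 0, -4, -5, -6]
  [-12, -11, -7, 0, -1, -11]
  [-12, -11, -13, -9, 0, -11]
  [-1, -8, -2, 2, 1, 0]
D(6):
  [0, -7, -1, 3, 2, 1]
  [-1, 0, -2, 2, 1, 0]
  [-7, -6, 0, -4, -5, -6]
  [-12, -11, -7, 0, -1, -11]
  [-12, -11, -13, -9, 0, -11]
  [-1, -8, -2, 2, 1, 0]
Answer: A*[1][3] = 2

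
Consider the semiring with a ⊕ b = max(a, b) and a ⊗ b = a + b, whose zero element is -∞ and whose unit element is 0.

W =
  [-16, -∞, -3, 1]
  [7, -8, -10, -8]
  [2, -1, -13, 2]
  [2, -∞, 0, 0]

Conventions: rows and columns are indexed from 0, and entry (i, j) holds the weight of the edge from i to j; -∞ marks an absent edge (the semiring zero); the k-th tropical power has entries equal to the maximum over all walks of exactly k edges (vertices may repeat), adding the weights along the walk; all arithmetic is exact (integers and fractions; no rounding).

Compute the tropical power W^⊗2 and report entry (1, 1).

W^⊗2:
  [3, -4, 1, 1]
  [-1, -11, 4, 8]
  [6, -9, 2, 3]
  [2, -1, 0, 3]
Key observation: the optimum is the walk 1->2->1, with weight (-10) + (-1) = -11.
Optimal value attained by: walk 1->2->1.
Answer: (W^⊗2)[1][1] = -11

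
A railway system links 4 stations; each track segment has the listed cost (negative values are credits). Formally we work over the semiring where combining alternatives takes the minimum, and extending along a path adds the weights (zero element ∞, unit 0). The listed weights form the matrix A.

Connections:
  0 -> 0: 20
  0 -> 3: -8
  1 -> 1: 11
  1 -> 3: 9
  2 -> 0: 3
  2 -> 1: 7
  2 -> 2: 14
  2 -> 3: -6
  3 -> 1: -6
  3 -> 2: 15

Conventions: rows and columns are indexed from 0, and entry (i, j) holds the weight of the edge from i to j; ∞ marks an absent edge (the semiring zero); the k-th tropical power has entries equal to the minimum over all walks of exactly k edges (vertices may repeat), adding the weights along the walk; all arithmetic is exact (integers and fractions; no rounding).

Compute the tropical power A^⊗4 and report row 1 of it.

A^⊗2:
  [40, -14, 7, 12]
  [∞, 3, 24, 20]
  [17, -12, 9, -5]
  [18, 5, 29, 3]
A^⊗3:
  [10, -3, 21, -5]
  [27, 14, 35, 12]
  [12, -11, 10, -3]
  [32, -3, 18, 10]
A^⊗4:
  [24, -11, 10, 2]
  [38, 6, 27, 19]
  [13, -9, 12, -2]
  [21, 4, 25, 6]
Answer: row 1 of A^⊗4 = [38, 6, 27, 19]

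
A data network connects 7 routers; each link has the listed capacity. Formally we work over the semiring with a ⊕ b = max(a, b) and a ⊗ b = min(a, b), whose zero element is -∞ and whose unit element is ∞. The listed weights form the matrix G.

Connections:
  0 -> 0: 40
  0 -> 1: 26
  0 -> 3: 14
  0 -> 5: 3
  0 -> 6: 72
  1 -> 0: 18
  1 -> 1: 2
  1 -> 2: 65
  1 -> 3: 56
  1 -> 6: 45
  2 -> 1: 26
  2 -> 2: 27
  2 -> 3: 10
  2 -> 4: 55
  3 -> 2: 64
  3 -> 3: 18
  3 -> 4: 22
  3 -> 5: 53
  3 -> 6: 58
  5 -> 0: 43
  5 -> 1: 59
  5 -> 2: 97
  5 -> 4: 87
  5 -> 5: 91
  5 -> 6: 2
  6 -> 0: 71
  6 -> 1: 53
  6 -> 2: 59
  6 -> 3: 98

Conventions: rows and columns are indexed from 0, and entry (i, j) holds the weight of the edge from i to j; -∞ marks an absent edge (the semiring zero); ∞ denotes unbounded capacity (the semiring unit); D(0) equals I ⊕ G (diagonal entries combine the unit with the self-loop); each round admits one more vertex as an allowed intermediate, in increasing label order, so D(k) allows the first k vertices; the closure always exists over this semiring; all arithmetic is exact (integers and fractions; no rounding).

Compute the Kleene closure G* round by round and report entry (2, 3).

D(0):
  [∞, 26, -∞, 14, -∞, 3, 72]
  [18, ∞, 65, 56, -∞, -∞, 45]
  [-∞, 26, ∞, 10, 55, -∞, -∞]
  [-∞, -∞, 64, ∞, 22, 53, 58]
  [-∞, -∞, -∞, -∞, ∞, -∞, -∞]
  [43, 59, 97, -∞, 87, ∞, 2]
  [71, 53, 59, 98, -∞, -∞, ∞]
D(1):
  [∞, 26, -∞, 14, -∞, 3, 72]
  [18, ∞, 65, 56, -∞, 3, 45]
  [-∞, 26, ∞, 10, 55, -∞, -∞]
  [-∞, -∞, 64, ∞, 22, 53, 58]
  [-∞, -∞, -∞, -∞, ∞, -∞, -∞]
  [43, 59, 97, 14, 87, ∞, 43]
  [71, 53, 59, 98, -∞, 3, ∞]
D(2):
  [∞, 26, 26, 26, -∞, 3, 72]
  [18, ∞, 65, 56, -∞, 3, 45]
  [18, 26, ∞, 26, 55, 3, 26]
  [-∞, -∞, 64, ∞, 22, 53, 58]
  [-∞, -∞, -∞, -∞, ∞, -∞, -∞]
  [43, 59, 97, 56, 87, ∞, 45]
  [71, 53, 59, 98, -∞, 3, ∞]
D(3):
  [∞, 26, 26, 26, 26, 3, 72]
  [18, ∞, 65, 56, 55, 3, 45]
  [18, 26, ∞, 26, 55, 3, 26]
  [18, 26, 64, ∞, 55, 53, 58]
  [-∞, -∞, -∞, -∞, ∞, -∞, -∞]
  [43, 59, 97, 56, 87, ∞, 45]
  [71, 53, 59, 98, 55, 3, ∞]
D(4):
  [∞, 26, 26, 26, 26, 26, 72]
  [18, ∞, 65, 56, 55, 53, 56]
  [18, 26, ∞, 26, 55, 26, 26]
  [18, 26, 64, ∞, 55, 53, 58]
  [-∞, -∞, -∞, -∞, ∞, -∞, -∞]
  [43, 59, 97, 56, 87, ∞, 56]
  [71, 53, 64, 98, 55, 53, ∞]
D(5):
  [∞, 26, 26, 26, 26, 26, 72]
  [18, ∞, 65, 56, 55, 53, 56]
  [18, 26, ∞, 26, 55, 26, 26]
  [18, 26, 64, ∞, 55, 53, 58]
  [-∞, -∞, -∞, -∞, ∞, -∞, -∞]
  [43, 59, 97, 56, 87, ∞, 56]
  [71, 53, 64, 98, 55, 53, ∞]
D(6):
  [∞, 26, 26, 26, 26, 26, 72]
  [43, ∞, 65, 56, 55, 53, 56]
  [26, 26, ∞, 26, 55, 26, 26]
  [43, 53, 64, ∞, 55, 53, 58]
  [-∞, -∞, -∞, -∞, ∞, -∞, -∞]
  [43, 59, 97, 56, 87, ∞, 56]
  [71, 53, 64, 98, 55, 53, ∞]
D(7):
  [∞, 53, 64, 72, 55, 53, 72]
  [56, ∞, 65, 56, 55, 53, 56]
  [26, 26, ∞, 26, 55, 26, 26]
  [58, 53, 64, ∞, 55, 53, 58]
  [-∞, -∞, -∞, -∞, ∞, -∞, -∞]
  [56, 59, 97, 56, 87, ∞, 56]
  [71, 53, 64, 98, 55, 53, ∞]
Answer: G*[2][3] = 26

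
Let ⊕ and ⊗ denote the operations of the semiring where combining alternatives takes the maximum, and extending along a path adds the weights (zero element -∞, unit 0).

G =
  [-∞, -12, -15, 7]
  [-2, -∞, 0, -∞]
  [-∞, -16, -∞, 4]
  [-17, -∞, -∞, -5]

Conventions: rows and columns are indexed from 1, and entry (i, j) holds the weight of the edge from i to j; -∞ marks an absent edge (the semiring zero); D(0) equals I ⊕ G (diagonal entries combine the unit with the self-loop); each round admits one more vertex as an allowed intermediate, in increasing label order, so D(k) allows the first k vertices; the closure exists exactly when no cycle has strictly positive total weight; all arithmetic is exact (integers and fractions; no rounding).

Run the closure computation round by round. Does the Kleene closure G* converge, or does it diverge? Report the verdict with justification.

D(0):
  [0, -12, -15, 7]
  [-2, 0, 0, -∞]
  [-∞, -16, 0, 4]
  [-17, -∞, -∞, 0]
D(1):
  [0, -12, -15, 7]
  [-2, 0, 0, 5]
  [-∞, -16, 0, 4]
  [-17, -29, -32, 0]
D(2):
  [0, -12, -12, 7]
  [-2, 0, 0, 5]
  [-18, -16, 0, 4]
  [-17, -29, -29, 0]
D(3):
  [0, -12, -12, 7]
  [-2, 0, 0, 5]
  [-18, -16, 0, 4]
  [-17, -29, -29, 0]
D(4):
  [0, -12, -12, 7]
  [-2, 0, 0, 5]
  [-13, -16, 0, 4]
  [-17, -29, -29, 0]
Key observation: every diagonal entry stays at the unit through all rounds, so no improving cycle exists.
Answer: CONVERGES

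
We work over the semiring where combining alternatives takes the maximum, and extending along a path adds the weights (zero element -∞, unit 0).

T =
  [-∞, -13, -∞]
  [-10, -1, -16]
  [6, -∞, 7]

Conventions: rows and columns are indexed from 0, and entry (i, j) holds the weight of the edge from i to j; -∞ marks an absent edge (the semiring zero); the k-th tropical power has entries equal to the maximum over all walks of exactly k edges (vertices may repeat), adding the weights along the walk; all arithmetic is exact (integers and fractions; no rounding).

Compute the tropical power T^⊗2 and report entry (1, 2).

T^⊗2:
  [-23, -14, -29]
  [-10, -2, -9]
  [13, -7, 14]
Key observation: the optimum is the walk 1->2->2, with weight (-16) + 7 = -9.
Optimal value attained by: walk 1->2->2.
Answer: (T^⊗2)[1][2] = -9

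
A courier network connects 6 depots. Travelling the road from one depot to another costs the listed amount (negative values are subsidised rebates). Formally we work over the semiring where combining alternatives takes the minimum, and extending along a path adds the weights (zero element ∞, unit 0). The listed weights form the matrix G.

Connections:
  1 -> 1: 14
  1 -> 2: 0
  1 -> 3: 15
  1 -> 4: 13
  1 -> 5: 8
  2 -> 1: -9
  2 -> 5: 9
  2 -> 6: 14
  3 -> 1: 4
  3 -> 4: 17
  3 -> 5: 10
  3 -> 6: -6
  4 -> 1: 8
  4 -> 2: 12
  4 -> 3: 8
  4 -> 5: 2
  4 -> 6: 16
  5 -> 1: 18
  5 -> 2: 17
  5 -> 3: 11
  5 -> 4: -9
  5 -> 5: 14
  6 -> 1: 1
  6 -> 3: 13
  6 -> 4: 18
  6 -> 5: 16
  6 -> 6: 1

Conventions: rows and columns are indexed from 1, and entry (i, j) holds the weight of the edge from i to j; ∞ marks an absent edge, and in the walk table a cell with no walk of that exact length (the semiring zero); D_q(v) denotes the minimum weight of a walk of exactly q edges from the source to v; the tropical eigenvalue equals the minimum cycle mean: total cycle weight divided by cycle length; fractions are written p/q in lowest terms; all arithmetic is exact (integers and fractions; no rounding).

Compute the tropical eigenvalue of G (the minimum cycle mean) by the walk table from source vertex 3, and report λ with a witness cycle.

q=0: [∞, ∞, 0, ∞, ∞, ∞]
q=1: [4, ∞, ∞, 17, 10, -6]
q=2: [-5, 4, 7, 1, 10, -5]
q=3: [-5, -5, 8, 1, 3, -4]
q=4: [-14, -5, 9, -6, 3, -3]
q=5: [-14, -14, 1, -6, -6, -2]
q=6: [-23, -14, 1, -15, -6, -5]
Optimal cycle mean attained by: cycle 1->2->1, total 0 + (-9), length 2.
Answer: λ = -9/2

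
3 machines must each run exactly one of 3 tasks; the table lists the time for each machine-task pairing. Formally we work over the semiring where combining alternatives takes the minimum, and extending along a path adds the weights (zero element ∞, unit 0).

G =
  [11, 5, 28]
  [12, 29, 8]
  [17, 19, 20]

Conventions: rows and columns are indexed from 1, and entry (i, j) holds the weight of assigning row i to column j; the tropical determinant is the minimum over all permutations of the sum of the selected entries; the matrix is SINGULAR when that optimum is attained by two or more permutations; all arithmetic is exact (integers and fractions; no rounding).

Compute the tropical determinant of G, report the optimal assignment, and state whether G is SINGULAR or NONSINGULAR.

σ = (1, 2, 3): 11 + 29 + 20 = 60
σ = (1, 3, 2): 11 + 8 + 19 = 38
σ = (2, 1, 3): 5 + 12 + 20 = 37
σ = (2, 3, 1): 5 + 8 + 17 = 30
σ = (3, 1, 2): 28 + 12 + 19 = 59
σ = (3, 2, 1): 28 + 29 + 17 = 74
Optimal value attained by: σ = (2, 3, 1).
Answer: det⊕(G) = 30; verdict: NONSINGULAR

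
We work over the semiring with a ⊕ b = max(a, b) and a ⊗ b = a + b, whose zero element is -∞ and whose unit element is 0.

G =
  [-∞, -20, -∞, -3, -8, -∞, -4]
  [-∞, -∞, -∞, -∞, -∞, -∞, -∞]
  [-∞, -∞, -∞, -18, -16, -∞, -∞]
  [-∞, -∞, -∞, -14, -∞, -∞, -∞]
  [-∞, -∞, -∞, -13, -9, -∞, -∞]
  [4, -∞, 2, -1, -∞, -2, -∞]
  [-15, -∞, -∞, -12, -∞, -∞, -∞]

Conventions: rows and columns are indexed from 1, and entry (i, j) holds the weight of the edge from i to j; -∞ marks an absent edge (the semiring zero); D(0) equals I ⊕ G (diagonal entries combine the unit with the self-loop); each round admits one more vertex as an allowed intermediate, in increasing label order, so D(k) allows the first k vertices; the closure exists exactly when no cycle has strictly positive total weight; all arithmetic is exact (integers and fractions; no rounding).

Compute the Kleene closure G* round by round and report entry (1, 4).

D(0):
  [0, -20, -∞, -3, -8, -∞, -4]
  [-∞, 0, -∞, -∞, -∞, -∞, -∞]
  [-∞, -∞, 0, -18, -16, -∞, -∞]
  [-∞, -∞, -∞, 0, -∞, -∞, -∞]
  [-∞, -∞, -∞, -13, 0, -∞, -∞]
  [4, -∞, 2, -1, -∞, 0, -∞]
  [-15, -∞, -∞, -12, -∞, -∞, 0]
D(1):
  [0, -20, -∞, -3, -8, -∞, -4]
  [-∞, 0, -∞, -∞, -∞, -∞, -∞]
  [-∞, -∞, 0, -18, -16, -∞, -∞]
  [-∞, -∞, -∞, 0, -∞, -∞, -∞]
  [-∞, -∞, -∞, -13, 0, -∞, -∞]
  [4, -16, 2, 1, -4, 0, 0]
  [-15, -35, -∞, -12, -23, -∞, 0]
D(2):
  [0, -20, -∞, -3, -8, -∞, -4]
  [-∞, 0, -∞, -∞, -∞, -∞, -∞]
  [-∞, -∞, 0, -18, -16, -∞, -∞]
  [-∞, -∞, -∞, 0, -∞, -∞, -∞]
  [-∞, -∞, -∞, -13, 0, -∞, -∞]
  [4, -16, 2, 1, -4, 0, 0]
  [-15, -35, -∞, -12, -23, -∞, 0]
D(3):
  [0, -20, -∞, -3, -8, -∞, -4]
  [-∞, 0, -∞, -∞, -∞, -∞, -∞]
  [-∞, -∞, 0, -18, -16, -∞, -∞]
  [-∞, -∞, -∞, 0, -∞, -∞, -∞]
  [-∞, -∞, -∞, -13, 0, -∞, -∞]
  [4, -16, 2, 1, -4, 0, 0]
  [-15, -35, -∞, -12, -23, -∞, 0]
D(4):
  [0, -20, -∞, -3, -8, -∞, -4]
  [-∞, 0, -∞, -∞, -∞, -∞, -∞]
  [-∞, -∞, 0, -18, -16, -∞, -∞]
  [-∞, -∞, -∞, 0, -∞, -∞, -∞]
  [-∞, -∞, -∞, -13, 0, -∞, -∞]
  [4, -16, 2, 1, -4, 0, 0]
  [-15, -35, -∞, -12, -23, -∞, 0]
D(5):
  [0, -20, -∞, -3, -8, -∞, -4]
  [-∞, 0, -∞, -∞, -∞, -∞, -∞]
  [-∞, -∞, 0, -18, -16, -∞, -∞]
  [-∞, -∞, -∞, 0, -∞, -∞, -∞]
  [-∞, -∞, -∞, -13, 0, -∞, -∞]
  [4, -16, 2, 1, -4, 0, 0]
  [-15, -35, -∞, -12, -23, -∞, 0]
D(6):
  [0, -20, -∞, -3, -8, -∞, -4]
  [-∞, 0, -∞, -∞, -∞, -∞, -∞]
  [-∞, -∞, 0, -18, -16, -∞, -∞]
  [-∞, -∞, -∞, 0, -∞, -∞, -∞]
  [-∞, -∞, -∞, -13, 0, -∞, -∞]
  [4, -16, 2, 1, -4, 0, 0]
  [-15, -35, -∞, -12, -23, -∞, 0]
D(7):
  [0, -20, -∞, -3, -8, -∞, -4]
  [-∞, 0, -∞, -∞, -∞, -∞, -∞]
  [-∞, -∞, 0, -18, -16, -∞, -∞]
  [-∞, -∞, -∞, 0, -∞, -∞, -∞]
  [-∞, -∞, -∞, -13, 0, -∞, -∞]
  [4, -16, 2, 1, -4, 0, 0]
  [-15, -35, -∞, -12, -23, -∞, 0]
Answer: G*[1][4] = -3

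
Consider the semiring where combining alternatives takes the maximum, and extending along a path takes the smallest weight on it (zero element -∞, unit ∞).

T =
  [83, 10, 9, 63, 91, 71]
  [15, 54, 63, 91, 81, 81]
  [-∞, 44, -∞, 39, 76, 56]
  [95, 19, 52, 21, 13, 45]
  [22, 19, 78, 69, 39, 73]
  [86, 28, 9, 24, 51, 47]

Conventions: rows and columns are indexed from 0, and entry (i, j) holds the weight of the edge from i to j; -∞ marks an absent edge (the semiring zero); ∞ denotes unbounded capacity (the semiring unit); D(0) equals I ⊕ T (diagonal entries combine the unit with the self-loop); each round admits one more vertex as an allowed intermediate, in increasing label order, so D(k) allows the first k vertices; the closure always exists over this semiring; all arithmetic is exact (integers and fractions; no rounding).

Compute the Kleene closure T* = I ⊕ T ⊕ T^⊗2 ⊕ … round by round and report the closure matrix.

D(0):
  [∞, 10, 9, 63, 91, 71]
  [15, ∞, 63, 91, 81, 81]
  [-∞, 44, ∞, 39, 76, 56]
  [95, 19, 52, ∞, 13, 45]
  [22, 19, 78, 69, ∞, 73]
  [86, 28, 9, 24, 51, ∞]
D(1):
  [∞, 10, 9, 63, 91, 71]
  [15, ∞, 63, 91, 81, 81]
  [-∞, 44, ∞, 39, 76, 56]
  [95, 19, 52, ∞, 91, 71]
  [22, 19, 78, 69, ∞, 73]
  [86, 28, 9, 63, 86, ∞]
D(2):
  [∞, 10, 10, 63, 91, 71]
  [15, ∞, 63, 91, 81, 81]
  [15, 44, ∞, 44, 76, 56]
  [95, 19, 52, ∞, 91, 71]
  [22, 19, 78, 69, ∞, 73]
  [86, 28, 28, 63, 86, ∞]
D(3):
  [∞, 10, 10, 63, 91, 71]
  [15, ∞, 63, 91, 81, 81]
  [15, 44, ∞, 44, 76, 56]
  [95, 44, 52, ∞, 91, 71]
  [22, 44, 78, 69, ∞, 73]
  [86, 28, 28, 63, 86, ∞]
D(4):
  [∞, 44, 52, 63, 91, 71]
  [91, ∞, 63, 91, 91, 81]
  [44, 44, ∞, 44, 76, 56]
  [95, 44, 52, ∞, 91, 71]
  [69, 44, 78, 69, ∞, 73]
  [86, 44, 52, 63, 86, ∞]
D(5):
  [∞, 44, 78, 69, 91, 73]
  [91, ∞, 78, 91, 91, 81]
  [69, 44, ∞, 69, 76, 73]
  [95, 44, 78, ∞, 91, 73]
  [69, 44, 78, 69, ∞, 73]
  [86, 44, 78, 69, 86, ∞]
D(6):
  [∞, 44, 78, 69, 91, 73]
  [91, ∞, 78, 91, 91, 81]
  [73, 44, ∞, 69, 76, 73]
  [95, 44, 78, ∞, 91, 73]
  [73, 44, 78, 69, ∞, 73]
  [86, 44, 78, 69, 86, ∞]
Answer: T* = [[∞, 44, 78, 69, 91, 73], [91, ∞, 78, 91, 91, 81], [73, 44, ∞, 69, 76, 73], [95, 44, 78, ∞, 91, 73], [73, 44, 78, 69, ∞, 73], [86, 44, 78, 69, 86, ∞]]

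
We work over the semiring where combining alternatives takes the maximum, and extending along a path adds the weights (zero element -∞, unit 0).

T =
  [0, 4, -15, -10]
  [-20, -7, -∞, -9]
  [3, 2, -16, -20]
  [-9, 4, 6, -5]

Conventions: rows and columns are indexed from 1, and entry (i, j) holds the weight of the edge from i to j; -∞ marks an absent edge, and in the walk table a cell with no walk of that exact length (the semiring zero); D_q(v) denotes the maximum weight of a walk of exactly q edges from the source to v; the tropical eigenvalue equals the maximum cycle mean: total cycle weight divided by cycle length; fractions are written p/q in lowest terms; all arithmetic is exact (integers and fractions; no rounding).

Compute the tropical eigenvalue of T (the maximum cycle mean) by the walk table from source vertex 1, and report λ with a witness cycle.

q=0: [0, -∞, -∞, -∞]
q=1: [0, 4, -15, -10]
q=2: [0, 4, -4, -5]
q=3: [0, 4, 1, -5]
q=4: [4, 4, 1, -5]
Optimal cycle mean attained by: cycle 1->2->4->3->1, total 4 + (-9) + 6 + 3, length 4.
Answer: λ = 1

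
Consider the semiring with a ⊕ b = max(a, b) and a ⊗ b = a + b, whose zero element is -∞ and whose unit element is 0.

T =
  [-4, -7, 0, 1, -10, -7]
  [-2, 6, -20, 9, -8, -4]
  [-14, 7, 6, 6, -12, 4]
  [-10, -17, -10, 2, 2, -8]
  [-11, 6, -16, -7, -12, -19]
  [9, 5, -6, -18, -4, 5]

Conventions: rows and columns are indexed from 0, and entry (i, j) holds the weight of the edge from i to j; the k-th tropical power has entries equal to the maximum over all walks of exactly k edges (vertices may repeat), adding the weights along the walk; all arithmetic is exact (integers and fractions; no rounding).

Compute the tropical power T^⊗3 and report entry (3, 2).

T^⊗2:
  [2, 7, 6, 6, 3, 4]
  [5, 12, -1, 15, 11, 2]
  [13, 13, 12, 16, 8, 10]
  [1, 8, -4, 4, 4, -3]
  [4, 12, -10, 15, -2, 2]
  [14, 11, 9, 14, 1, 10]
T^⊗3:
  [13, 13, 12, 16, 8, 10]
  [11, 18, 5, 21, 17, 8]
  [19, 19, 18, 22, 18, 16]
  [6, 14, 2, 17, 6, 4]
  [11, 18, 5, 21, 17, 8]
  [19, 17, 15, 20, 16, 15]
Key observation: the optimum is the walk 3->2->2->2, with weight (-10) + 6 + 6 = 2.
Optimal value attained by: walk 3->2->2->2.
Answer: (T^⊗3)[3][2] = 2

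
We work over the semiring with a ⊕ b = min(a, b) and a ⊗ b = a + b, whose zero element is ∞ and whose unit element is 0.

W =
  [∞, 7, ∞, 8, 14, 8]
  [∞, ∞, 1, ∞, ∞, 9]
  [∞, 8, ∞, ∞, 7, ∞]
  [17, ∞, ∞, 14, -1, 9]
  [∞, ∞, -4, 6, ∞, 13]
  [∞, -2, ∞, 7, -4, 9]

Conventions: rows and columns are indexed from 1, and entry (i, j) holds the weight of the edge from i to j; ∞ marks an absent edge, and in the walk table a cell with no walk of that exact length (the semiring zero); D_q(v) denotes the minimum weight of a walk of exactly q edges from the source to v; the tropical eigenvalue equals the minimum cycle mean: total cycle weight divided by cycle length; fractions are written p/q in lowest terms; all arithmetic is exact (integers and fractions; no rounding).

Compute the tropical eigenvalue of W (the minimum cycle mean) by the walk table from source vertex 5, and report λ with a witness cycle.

q=0: [∞, ∞, ∞, ∞, 0, ∞]
q=1: [∞, ∞, -4, 6, ∞, 13]
q=2: [23, 4, ∞, 20, 3, 15]
q=3: [37, 13, -1, 9, 11, 13]
q=4: [26, 7, 7, 17, 6, 18]
q=5: [34, 15, 2, 12, 14, 16]
q=6: [29, 10, 10, 20, 9, 21]
Optimal cycle mean attained by: cycle 3->5->3, total 7 + (-4), length 2.
Answer: λ = 3/2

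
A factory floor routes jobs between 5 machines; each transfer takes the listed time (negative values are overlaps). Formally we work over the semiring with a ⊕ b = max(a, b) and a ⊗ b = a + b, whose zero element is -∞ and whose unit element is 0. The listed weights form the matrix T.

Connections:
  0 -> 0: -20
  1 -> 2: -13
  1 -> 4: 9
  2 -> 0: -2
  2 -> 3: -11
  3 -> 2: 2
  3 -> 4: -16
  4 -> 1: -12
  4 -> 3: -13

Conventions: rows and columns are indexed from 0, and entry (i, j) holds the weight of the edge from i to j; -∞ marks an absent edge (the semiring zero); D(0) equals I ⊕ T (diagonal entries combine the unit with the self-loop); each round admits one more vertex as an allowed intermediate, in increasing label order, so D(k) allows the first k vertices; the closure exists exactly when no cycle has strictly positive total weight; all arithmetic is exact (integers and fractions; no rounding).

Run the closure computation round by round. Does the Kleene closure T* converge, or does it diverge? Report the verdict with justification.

D(0):
  [0, -∞, -∞, -∞, -∞]
  [-∞, 0, -13, -∞, 9]
  [-2, -∞, 0, -11, -∞]
  [-∞, -∞, 2, 0, -16]
  [-∞, -12, -∞, -13, 0]
D(1):
  [0, -∞, -∞, -∞, -∞]
  [-∞, 0, -13, -∞, 9]
  [-2, -∞, 0, -11, -∞]
  [-∞, -∞, 2, 0, -16]
  [-∞, -12, -∞, -13, 0]
D(2):
  [0, -∞, -∞, -∞, -∞]
  [-∞, 0, -13, -∞, 9]
  [-2, -∞, 0, -11, -∞]
  [-∞, -∞, 2, 0, -16]
  [-∞, -12, -25, -13, 0]
D(3):
  [0, -∞, -∞, -∞, -∞]
  [-15, 0, -13, -24, 9]
  [-2, -∞, 0, -11, -∞]
  [0, -∞, 2, 0, -16]
  [-27, -12, -25, -13, 0]
D(4):
  [0, -∞, -∞, -∞, -∞]
  [-15, 0, -13, -24, 9]
  [-2, -∞, 0, -11, -27]
  [0, -∞, 2, 0, -16]
  [-13, -12, -11, -13, 0]
D(5):
  [0, -∞, -∞, -∞, -∞]
  [-4, 0, -2, -4, 9]
  [-2, -39, 0, -11, -27]
  [0, -28, 2, 0, -16]
  [-13, -12, -11, -13, 0]
Key observation: every diagonal entry stays at the unit through all rounds, so no improving cycle exists.
Answer: CONVERGES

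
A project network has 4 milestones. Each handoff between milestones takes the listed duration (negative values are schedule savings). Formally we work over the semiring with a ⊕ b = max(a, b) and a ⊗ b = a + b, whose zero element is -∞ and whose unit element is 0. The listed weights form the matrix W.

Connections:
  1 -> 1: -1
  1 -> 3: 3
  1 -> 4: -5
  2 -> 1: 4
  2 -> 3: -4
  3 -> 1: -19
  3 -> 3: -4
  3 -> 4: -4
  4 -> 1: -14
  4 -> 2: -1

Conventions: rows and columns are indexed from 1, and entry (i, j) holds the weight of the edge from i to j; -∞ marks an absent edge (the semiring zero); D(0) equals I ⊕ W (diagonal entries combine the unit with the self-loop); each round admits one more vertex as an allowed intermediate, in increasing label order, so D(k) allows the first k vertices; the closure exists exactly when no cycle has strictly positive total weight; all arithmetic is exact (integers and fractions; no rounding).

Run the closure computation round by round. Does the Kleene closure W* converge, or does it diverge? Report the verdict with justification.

D(0):
  [0, -∞, 3, -5]
  [4, 0, -4, -∞]
  [-19, -∞, 0, -4]
  [-14, -1, -∞, 0]
D(1):
  [0, -∞, 3, -5]
  [4, 0, 7, -1]
  [-19, -∞, 0, -4]
  [-14, -1, -11, 0]
D(2):
  [0, -∞, 3, -5]
  [4, 0, 7, -1]
  [-19, -∞, 0, -4]
  [3, -1, 6, 0]
Detection: at round 3, diagonal entry (4, 4) turns strictly positive.
Key observation: the cycle 4->2->1->3->4 has total weight (-1) + 4 + 3 + (-4), which is strictly positive.
Answer: DIVERGES — positive cycle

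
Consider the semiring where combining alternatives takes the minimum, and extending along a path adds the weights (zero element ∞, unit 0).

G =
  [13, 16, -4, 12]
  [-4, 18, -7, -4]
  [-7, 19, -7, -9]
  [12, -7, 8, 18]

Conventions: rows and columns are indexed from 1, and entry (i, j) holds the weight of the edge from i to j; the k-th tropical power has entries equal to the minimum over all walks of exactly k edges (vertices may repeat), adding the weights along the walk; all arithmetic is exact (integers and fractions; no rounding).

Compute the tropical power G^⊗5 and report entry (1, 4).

G^⊗2:
  [-11, 5, -11, -13]
  [-14, -11, -14, -16]
  [-14, -16, -14, -16]
  [-11, 11, -14, -11]
G^⊗3:
  [-18, -20, -18, -20]
  [-21, -23, -21, -23]
  [-21, -23, -23, -23]
  [-21, -18, -21, -23]
G^⊗4:
  [-25, -27, -27, -27]
  [-28, -30, -30, -30]
  [-30, -30, -30, -32]
  [-28, -30, -28, -30]
G^⊗5:
  [-34, -34, -34, -36]
  [-37, -37, -37, -39]
  [-37, -39, -37, -39]
  [-35, -37, -37, -37]
Key observation: the optimum is the walk 1->3->4->2->3->4, with weight (-4) + (-9) + (-7) + (-7) + (-9) = -36.
Optimal value attained by: walk 1->3->4->2->3->4.
Answer: (G^⊗5)[1][4] = -36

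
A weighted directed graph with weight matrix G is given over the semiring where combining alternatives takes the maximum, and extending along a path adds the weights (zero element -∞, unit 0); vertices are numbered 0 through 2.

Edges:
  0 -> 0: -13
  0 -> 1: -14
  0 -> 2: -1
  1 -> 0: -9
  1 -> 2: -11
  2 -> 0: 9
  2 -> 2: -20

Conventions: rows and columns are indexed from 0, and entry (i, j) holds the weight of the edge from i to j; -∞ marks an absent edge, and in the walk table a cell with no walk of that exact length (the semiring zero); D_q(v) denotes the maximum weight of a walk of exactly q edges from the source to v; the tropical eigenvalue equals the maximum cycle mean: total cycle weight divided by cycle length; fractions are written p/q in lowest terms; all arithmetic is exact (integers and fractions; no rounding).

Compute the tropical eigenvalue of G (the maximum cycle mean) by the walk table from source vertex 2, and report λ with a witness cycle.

q=0: [-∞, -∞, 0]
q=1: [9, -∞, -20]
q=2: [-4, -5, 8]
q=3: [17, -18, -5]
Optimal cycle mean attained by: cycle 0->2->0, total (-1) + 9, length 2.
Answer: λ = 4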